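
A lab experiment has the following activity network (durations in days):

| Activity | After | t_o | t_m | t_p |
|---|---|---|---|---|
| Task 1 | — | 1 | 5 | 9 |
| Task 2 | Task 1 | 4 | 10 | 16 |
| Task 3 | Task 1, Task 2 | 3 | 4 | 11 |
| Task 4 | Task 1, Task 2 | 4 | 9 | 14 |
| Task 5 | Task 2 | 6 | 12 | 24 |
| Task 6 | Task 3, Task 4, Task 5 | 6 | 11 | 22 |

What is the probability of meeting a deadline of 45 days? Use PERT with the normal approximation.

0.857

te_Task 1 = (1 + 4·5 + 9)/6 = 30/6 = 5; σ²_Task 1 = ((9−1)/6)² = 1.778
te_Task 2 = (4 + 4·10 + 16)/6 = 60/6 = 10; σ²_Task 2 = ((16−4)/6)² = 4.000
te_Task 3 = (3 + 4·4 + 11)/6 = 30/6 = 5; σ²_Task 3 = ((11−3)/6)² = 1.778
te_Task 4 = (4 + 4·9 + 14)/6 = 54/6 = 9; σ²_Task 4 = ((14−4)/6)² = 2.778
te_Task 5 = (6 + 4·12 + 24)/6 = 78/6 = 13; σ²_Task 5 = ((24−6)/6)² = 9.000
te_Task 6 = (6 + 4·11 + 22)/6 = 72/6 = 12; σ²_Task 6 = ((22−6)/6)² = 7.111

Forward pass:
ES_Task 1 = 0; EF_Task 1 = 5
ES_Task 2 = 5; EF_Task 2 = 5+10 = 15
ES_Task 3 = max(EF_Task 1=5, EF_Task 2=15) = 15; EF_Task 3 = 15+5 = 20
ES_Task 4 = max(EF_Task 1=5, EF_Task 2=15) = 15; EF_Task 4 = 15+9 = 24
ES_Task 5 = 15; EF_Task 5 = 15+13 = 28
ES_Task 6 = max(EF_Task 3=20, EF_Task 4=24, EF_Task 5=28) = 28; EF_Task 6 = 28+12 = 40
Expected project duration μ = 40 days. Critical path: Task 1 → Task 2 → Task 5 → Task 6.

Variance along critical path = 1.778 + 4.000 + 9.000 + 7.111 = 21.889; σ = √21.889 = 4.679 days.
Z = (45 − 40) / 4.679 = 1.069
P(T ≤ 45) = Φ(1.069) ≈ 0.857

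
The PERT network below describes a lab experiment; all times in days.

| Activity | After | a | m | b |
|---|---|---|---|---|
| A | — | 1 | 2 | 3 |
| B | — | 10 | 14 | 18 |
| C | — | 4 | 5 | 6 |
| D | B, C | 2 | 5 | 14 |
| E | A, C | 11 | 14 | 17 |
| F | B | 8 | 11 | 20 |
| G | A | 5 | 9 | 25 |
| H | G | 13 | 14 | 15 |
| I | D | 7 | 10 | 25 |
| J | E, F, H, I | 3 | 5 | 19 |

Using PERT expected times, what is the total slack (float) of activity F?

6 days

te_A = (1 + 4·2 + 3)/6 = 12/6 = 2
te_B = (10 + 4·14 + 18)/6 = 84/6 = 14
te_C = (4 + 4·5 + 6)/6 = 30/6 = 5
te_D = (2 + 4·5 + 14)/6 = 36/6 = 6
te_E = (11 + 4·14 + 17)/6 = 84/6 = 14
te_F = (8 + 4·11 + 20)/6 = 72/6 = 12
te_G = (5 + 4·9 + 25)/6 = 66/6 = 11
te_H = (13 + 4·14 + 15)/6 = 84/6 = 14
te_I = (7 + 4·10 + 25)/6 = 72/6 = 12
te_J = (3 + 4·5 + 19)/6 = 42/6 = 7

Forward pass:
ES_A = 0; EF_A = 2
ES_B = 0; EF_B = 14
ES_C = 0; EF_C = 5
ES_D = max(EF_B=14, EF_C=5) = 14; EF_D = 14+6 = 20
ES_E = max(EF_A=2, EF_C=5) = 5; EF_E = 5+14 = 19
ES_F = 14; EF_F = 14+12 = 26
ES_G = 2; EF_G = 2+11 = 13
ES_H = 13; EF_H = 13+14 = 27
ES_I = 20; EF_I = 20+12 = 32
ES_J = max(EF_E=19, EF_F=26, EF_H=27, EF_I=32) = 32; EF_J = 32+7 = 39
Expected project duration μ = 39 days. Critical path: B → D → I → J.

Backward pass:
LF_J = 39; LS_J = 39−7 = 32
LF_I = LS_J = 32; LS_I = 32−12 = 20
LF_H = LS_J = 32; LS_H = 32−14 = 18
LF_G = LS_H = 18; LS_G = 18−11 = 7
LF_F = LS_J = 32; LS_F = 32−12 = 20
LF_E = LS_J = 32; LS_E = 32−14 = 18
LF_D = LS_I = 20; LS_D = 20−6 = 14
LF_C = min(LS_D=14, LS_E=18) = 14; LS_C = 14−5 = 9
LF_B = min(LS_D=14, LS_F=20) = 14; LS_B = 14−14 = 0
LF_A = min(LS_E=18, LS_G=7) = 7; LS_A = 7−2 = 5
Slack_F = LS_F − ES_F = 20 − 14 = 6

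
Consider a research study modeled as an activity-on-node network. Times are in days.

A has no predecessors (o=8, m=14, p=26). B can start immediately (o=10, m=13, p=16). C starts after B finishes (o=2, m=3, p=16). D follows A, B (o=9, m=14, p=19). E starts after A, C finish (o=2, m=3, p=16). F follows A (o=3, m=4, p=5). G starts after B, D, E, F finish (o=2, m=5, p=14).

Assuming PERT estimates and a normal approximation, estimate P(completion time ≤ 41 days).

te_A = (8 + 4·14 + 26)/6 = 90/6 = 15; σ²_A = ((26−8)/6)² = 9.000
te_B = (10 + 4·13 + 16)/6 = 78/6 = 13; σ²_B = ((16−10)/6)² = 1.000
te_C = (2 + 4·3 + 16)/6 = 30/6 = 5; σ²_C = ((16−2)/6)² = 5.444
te_D = (9 + 4·14 + 19)/6 = 84/6 = 14; σ²_D = ((19−9)/6)² = 2.778
te_E = (2 + 4·3 + 16)/6 = 30/6 = 5; σ²_E = ((16−2)/6)² = 5.444
te_F = (3 + 4·4 + 5)/6 = 24/6 = 4; σ²_F = ((5−3)/6)² = 0.111
te_G = (2 + 4·5 + 14)/6 = 36/6 = 6; σ²_G = ((14−2)/6)² = 4.000

Forward pass:
ES_A = 0; EF_A = 15
ES_B = 0; EF_B = 13
ES_C = 13; EF_C = 13+5 = 18
ES_D = max(EF_A=15, EF_B=13) = 15; EF_D = 15+14 = 29
ES_E = max(EF_A=15, EF_C=18) = 18; EF_E = 18+5 = 23
ES_F = 15; EF_F = 15+4 = 19
ES_G = max(EF_B=13, EF_D=29, EF_E=23, EF_F=19) = 29; EF_G = 29+6 = 35
Expected project duration μ = 35 days. Critical path: A → D → G.

Variance along critical path = 9.000 + 2.778 + 4.000 = 15.778; σ = √15.778 = 3.972 days.
Z = (41 − 35) / 3.972 = 1.511
P(T ≤ 41) = Φ(1.511) ≈ 0.935

0.935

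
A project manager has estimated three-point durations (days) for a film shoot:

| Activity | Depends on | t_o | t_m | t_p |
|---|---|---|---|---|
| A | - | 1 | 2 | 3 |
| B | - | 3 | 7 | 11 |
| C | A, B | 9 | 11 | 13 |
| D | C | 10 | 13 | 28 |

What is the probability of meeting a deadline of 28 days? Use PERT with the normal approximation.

0.068

te_A = (1 + 4·2 + 3)/6 = 12/6 = 2; σ²_A = ((3−1)/6)² = 0.111
te_B = (3 + 4·7 + 11)/6 = 42/6 = 7; σ²_B = ((11−3)/6)² = 1.778
te_C = (9 + 4·11 + 13)/6 = 66/6 = 11; σ²_C = ((13−9)/6)² = 0.444
te_D = (10 + 4·13 + 28)/6 = 90/6 = 15; σ²_D = ((28−10)/6)² = 9.000

Forward pass:
ES_A = 0; EF_A = 2
ES_B = 0; EF_B = 7
ES_C = max(EF_A=2, EF_B=7) = 7; EF_C = 7+11 = 18
ES_D = 18; EF_D = 18+15 = 33
Expected project duration μ = 33 days. Critical path: B → C → D.

Variance along critical path = 1.778 + 0.444 + 9.000 = 11.222; σ = √11.222 = 3.350 days.
Z = (28 − 33) / 3.350 = -1.493
P(T ≤ 28) = Φ(-1.493) ≈ 0.068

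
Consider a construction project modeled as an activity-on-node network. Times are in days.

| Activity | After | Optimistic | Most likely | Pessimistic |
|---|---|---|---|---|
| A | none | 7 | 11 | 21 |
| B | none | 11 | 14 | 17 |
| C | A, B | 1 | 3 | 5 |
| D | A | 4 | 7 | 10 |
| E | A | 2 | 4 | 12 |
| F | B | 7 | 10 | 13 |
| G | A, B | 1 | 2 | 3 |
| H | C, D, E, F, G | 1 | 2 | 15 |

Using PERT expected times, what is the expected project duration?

28 days

te_A = (7 + 4·11 + 21)/6 = 72/6 = 12
te_B = (11 + 4·14 + 17)/6 = 84/6 = 14
te_C = (1 + 4·3 + 5)/6 = 18/6 = 3
te_D = (4 + 4·7 + 10)/6 = 42/6 = 7
te_E = (2 + 4·4 + 12)/6 = 30/6 = 5
te_F = (7 + 4·10 + 13)/6 = 60/6 = 10
te_G = (1 + 4·2 + 3)/6 = 12/6 = 2
te_H = (1 + 4·2 + 15)/6 = 24/6 = 4

Forward pass:
ES_A = 0; EF_A = 12
ES_B = 0; EF_B = 14
ES_C = max(EF_A=12, EF_B=14) = 14; EF_C = 14+3 = 17
ES_D = 12; EF_D = 12+7 = 19
ES_E = 12; EF_E = 12+5 = 17
ES_F = 14; EF_F = 14+10 = 24
ES_G = max(EF_A=12, EF_B=14) = 14; EF_G = 14+2 = 16
ES_H = max(EF_C=17, EF_D=19, EF_E=17, EF_F=24, EF_G=16) = 24; EF_H = 24+4 = 28
Expected project duration μ = 28 days. Critical path: B → F → H.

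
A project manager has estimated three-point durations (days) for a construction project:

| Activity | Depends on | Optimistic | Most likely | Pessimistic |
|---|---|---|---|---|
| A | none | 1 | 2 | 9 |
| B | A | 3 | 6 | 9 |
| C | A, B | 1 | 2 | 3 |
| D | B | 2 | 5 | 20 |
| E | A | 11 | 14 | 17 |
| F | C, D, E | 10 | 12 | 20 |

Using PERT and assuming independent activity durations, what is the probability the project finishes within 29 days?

0.336

te_A = (1 + 4·2 + 9)/6 = 18/6 = 3; σ²_A = ((9−1)/6)² = 1.778
te_B = (3 + 4·6 + 9)/6 = 36/6 = 6; σ²_B = ((9−3)/6)² = 1.000
te_C = (1 + 4·2 + 3)/6 = 12/6 = 2; σ²_C = ((3−1)/6)² = 0.111
te_D = (2 + 4·5 + 20)/6 = 42/6 = 7; σ²_D = ((20−2)/6)² = 9.000
te_E = (11 + 4·14 + 17)/6 = 84/6 = 14; σ²_E = ((17−11)/6)² = 1.000
te_F = (10 + 4·12 + 20)/6 = 78/6 = 13; σ²_F = ((20−10)/6)² = 2.778

Forward pass:
ES_A = 0; EF_A = 3
ES_B = 3; EF_B = 3+6 = 9
ES_C = max(EF_A=3, EF_B=9) = 9; EF_C = 9+2 = 11
ES_D = 9; EF_D = 9+7 = 16
ES_E = 3; EF_E = 3+14 = 17
ES_F = max(EF_C=11, EF_D=16, EF_E=17) = 17; EF_F = 17+13 = 30
Expected project duration μ = 30 days. Critical path: A → E → F.

Variance along critical path = 1.778 + 1.000 + 2.778 = 5.556; σ = √5.556 = 2.357 days.
Z = (29 − 30) / 2.357 = -0.424
P(T ≤ 29) = Φ(-0.424) ≈ 0.336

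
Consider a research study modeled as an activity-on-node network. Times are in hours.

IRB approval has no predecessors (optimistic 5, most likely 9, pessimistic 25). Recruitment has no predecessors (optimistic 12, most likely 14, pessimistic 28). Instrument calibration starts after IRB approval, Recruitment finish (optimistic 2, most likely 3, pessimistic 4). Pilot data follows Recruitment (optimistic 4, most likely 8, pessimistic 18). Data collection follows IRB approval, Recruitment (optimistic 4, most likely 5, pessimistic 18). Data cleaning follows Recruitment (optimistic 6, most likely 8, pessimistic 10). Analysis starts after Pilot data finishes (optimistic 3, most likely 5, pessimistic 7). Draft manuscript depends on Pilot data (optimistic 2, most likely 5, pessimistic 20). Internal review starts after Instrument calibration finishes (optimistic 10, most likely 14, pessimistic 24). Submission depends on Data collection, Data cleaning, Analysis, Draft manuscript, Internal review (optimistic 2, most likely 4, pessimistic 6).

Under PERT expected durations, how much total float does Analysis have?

te_IRB approval = (5 + 4·9 + 25)/6 = 66/6 = 11
te_Recruitment = (12 + 4·14 + 28)/6 = 96/6 = 16
te_Instrument calibration = (2 + 4·3 + 4)/6 = 18/6 = 3
te_Pilot data = (4 + 4·8 + 18)/6 = 54/6 = 9
te_Data collection = (4 + 4·5 + 18)/6 = 42/6 = 7
te_Data cleaning = (6 + 4·8 + 10)/6 = 48/6 = 8
te_Analysis = (3 + 4·5 + 7)/6 = 30/6 = 5
te_Draft manuscript = (2 + 4·5 + 20)/6 = 42/6 = 7
te_Internal review = (10 + 4·14 + 24)/6 = 90/6 = 15
te_Submission = (2 + 4·4 + 6)/6 = 24/6 = 4

Forward pass:
ES_IRB approval = 0; EF_IRB approval = 11
ES_Recruitment = 0; EF_Recruitment = 16
ES_Instrument calibration = max(EF_IRB approval=11, EF_Recruitment=16) = 16; EF_Instrument calibration = 16+3 = 19
ES_Pilot data = 16; EF_Pilot data = 16+9 = 25
ES_Data collection = max(EF_IRB approval=11, EF_Recruitment=16) = 16; EF_Data collection = 16+7 = 23
ES_Data cleaning = 16; EF_Data cleaning = 16+8 = 24
ES_Analysis = 25; EF_Analysis = 25+5 = 30
ES_Draft manuscript = 25; EF_Draft manuscript = 25+7 = 32
ES_Internal review = 19; EF_Internal review = 19+15 = 34
ES_Submission = max(EF_Data collection=23, EF_Data cleaning=24, EF_Analysis=30, EF_Draft manuscript=32, EF_Internal review=34) = 34; EF_Submission = 34+4 = 38
Expected project duration μ = 38 hours. Critical path: Recruitment → Instrument calibration → Internal review → Submission.

Backward pass:
LF_Submission = 38; LS_Submission = 38−4 = 34
LF_Internal review = LS_Submission = 34; LS_Internal review = 34−15 = 19
LF_Draft manuscript = LS_Submission = 34; LS_Draft manuscript = 34−7 = 27
LF_Analysis = LS_Submission = 34; LS_Analysis = 34−5 = 29
LF_Data cleaning = LS_Submission = 34; LS_Data cleaning = 34−8 = 26
LF_Data collection = LS_Submission = 34; LS_Data collection = 34−7 = 27
LF_Pilot data = min(LS_Analysis=29, LS_Draft manuscript=27) = 27; LS_Pilot data = 27−9 = 18
LF_Instrument calibration = LS_Internal review = 19; LS_Instrument calibration = 19−3 = 16
LF_Recruitment = min(LS_Instrument calibration=16, LS_Pilot data=18, LS_Data collection=27, LS_Data cleaning=26) = 16; LS_Recruitment = 16−16 = 0
LF_IRB approval = min(LS_Instrument calibration=16, LS_Data collection=27) = 16; LS_IRB approval = 16−11 = 5
Slack_Analysis = LS_Analysis − ES_Analysis = 29 − 25 = 4

4 hours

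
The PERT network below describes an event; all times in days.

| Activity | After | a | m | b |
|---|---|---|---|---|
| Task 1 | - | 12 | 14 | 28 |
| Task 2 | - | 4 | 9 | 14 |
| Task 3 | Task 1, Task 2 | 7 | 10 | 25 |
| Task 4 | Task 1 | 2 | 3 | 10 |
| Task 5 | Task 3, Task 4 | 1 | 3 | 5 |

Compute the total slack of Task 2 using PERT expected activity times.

7 days

te_Task 1 = (12 + 4·14 + 28)/6 = 96/6 = 16
te_Task 2 = (4 + 4·9 + 14)/6 = 54/6 = 9
te_Task 3 = (7 + 4·10 + 25)/6 = 72/6 = 12
te_Task 4 = (2 + 4·3 + 10)/6 = 24/6 = 4
te_Task 5 = (1 + 4·3 + 5)/6 = 18/6 = 3

Forward pass:
ES_Task 1 = 0; EF_Task 1 = 16
ES_Task 2 = 0; EF_Task 2 = 9
ES_Task 3 = max(EF_Task 1=16, EF_Task 2=9) = 16; EF_Task 3 = 16+12 = 28
ES_Task 4 = 16; EF_Task 4 = 16+4 = 20
ES_Task 5 = max(EF_Task 3=28, EF_Task 4=20) = 28; EF_Task 5 = 28+3 = 31
Expected project duration μ = 31 days. Critical path: Task 1 → Task 3 → Task 5.

Backward pass:
LF_Task 5 = 31; LS_Task 5 = 31−3 = 28
LF_Task 4 = LS_Task 5 = 28; LS_Task 4 = 28−4 = 24
LF_Task 3 = LS_Task 5 = 28; LS_Task 3 = 28−12 = 16
LF_Task 2 = LS_Task 3 = 16; LS_Task 2 = 16−9 = 7
LF_Task 1 = min(LS_Task 3=16, LS_Task 4=24) = 16; LS_Task 1 = 16−16 = 0
Slack_Task 2 = LS_Task 2 − ES_Task 2 = 7 − 0 = 7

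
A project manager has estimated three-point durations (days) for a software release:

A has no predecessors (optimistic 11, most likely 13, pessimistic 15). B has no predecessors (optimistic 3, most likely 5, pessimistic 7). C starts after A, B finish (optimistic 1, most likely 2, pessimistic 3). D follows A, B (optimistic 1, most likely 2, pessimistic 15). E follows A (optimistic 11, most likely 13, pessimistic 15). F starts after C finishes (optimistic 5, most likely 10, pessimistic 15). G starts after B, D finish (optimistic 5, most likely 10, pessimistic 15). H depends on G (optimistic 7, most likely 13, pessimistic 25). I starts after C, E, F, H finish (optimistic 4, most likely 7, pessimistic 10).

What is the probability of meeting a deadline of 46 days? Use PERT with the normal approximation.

0.322

te_A = (11 + 4·13 + 15)/6 = 78/6 = 13; σ²_A = ((15−11)/6)² = 0.444
te_B = (3 + 4·5 + 7)/6 = 30/6 = 5; σ²_B = ((7−3)/6)² = 0.444
te_C = (1 + 4·2 + 3)/6 = 12/6 = 2; σ²_C = ((3−1)/6)² = 0.111
te_D = (1 + 4·2 + 15)/6 = 24/6 = 4; σ²_D = ((15−1)/6)² = 5.444
te_E = (11 + 4·13 + 15)/6 = 78/6 = 13; σ²_E = ((15−11)/6)² = 0.444
te_F = (5 + 4·10 + 15)/6 = 60/6 = 10; σ²_F = ((15−5)/6)² = 2.778
te_G = (5 + 4·10 + 15)/6 = 60/6 = 10; σ²_G = ((15−5)/6)² = 2.778
te_H = (7 + 4·13 + 25)/6 = 84/6 = 14; σ²_H = ((25−7)/6)² = 9.000
te_I = (4 + 4·7 + 10)/6 = 42/6 = 7; σ²_I = ((10−4)/6)² = 1.000

Forward pass:
ES_A = 0; EF_A = 13
ES_B = 0; EF_B = 5
ES_C = max(EF_A=13, EF_B=5) = 13; EF_C = 13+2 = 15
ES_D = max(EF_A=13, EF_B=5) = 13; EF_D = 13+4 = 17
ES_E = 13; EF_E = 13+13 = 26
ES_F = 15; EF_F = 15+10 = 25
ES_G = max(EF_B=5, EF_D=17) = 17; EF_G = 17+10 = 27
ES_H = 27; EF_H = 27+14 = 41
ES_I = max(EF_C=15, EF_E=26, EF_F=25, EF_H=41) = 41; EF_I = 41+7 = 48
Expected project duration μ = 48 days. Critical path: A → D → G → H → I.

Variance along critical path = 0.444 + 5.444 + 2.778 + 9.000 + 1.000 = 18.667; σ = √18.667 = 4.320 days.
Z = (46 − 48) / 4.320 = -0.463
P(T ≤ 46) = Φ(-0.463) ≈ 0.322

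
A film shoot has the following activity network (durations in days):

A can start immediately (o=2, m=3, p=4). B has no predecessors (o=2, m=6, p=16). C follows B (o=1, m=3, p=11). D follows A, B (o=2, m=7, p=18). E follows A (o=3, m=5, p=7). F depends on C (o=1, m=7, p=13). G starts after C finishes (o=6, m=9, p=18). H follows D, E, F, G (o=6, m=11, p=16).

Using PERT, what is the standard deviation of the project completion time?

3.87 days

te_A = (2 + 4·3 + 4)/6 = 18/6 = 3; σ²_A = ((4−2)/6)² = 0.111
te_B = (2 + 4·6 + 16)/6 = 42/6 = 7; σ²_B = ((16−2)/6)² = 5.444
te_C = (1 + 4·3 + 11)/6 = 24/6 = 4; σ²_C = ((11−1)/6)² = 2.778
te_D = (2 + 4·7 + 18)/6 = 48/6 = 8; σ²_D = ((18−2)/6)² = 7.111
te_E = (3 + 4·5 + 7)/6 = 30/6 = 5; σ²_E = ((7−3)/6)² = 0.444
te_F = (1 + 4·7 + 13)/6 = 42/6 = 7; σ²_F = ((13−1)/6)² = 4.000
te_G = (6 + 4·9 + 18)/6 = 60/6 = 10; σ²_G = ((18−6)/6)² = 4.000
te_H = (6 + 4·11 + 16)/6 = 66/6 = 11; σ²_H = ((16−6)/6)² = 2.778

Forward pass:
ES_A = 0; EF_A = 3
ES_B = 0; EF_B = 7
ES_C = 7; EF_C = 7+4 = 11
ES_D = max(EF_A=3, EF_B=7) = 7; EF_D = 7+8 = 15
ES_E = 3; EF_E = 3+5 = 8
ES_F = 11; EF_F = 11+7 = 18
ES_G = 11; EF_G = 11+10 = 21
ES_H = max(EF_D=15, EF_E=8, EF_F=18, EF_G=21) = 21; EF_H = 21+11 = 32
Expected project duration μ = 32 days. Critical path: B → C → G → H.

Variance along critical path = 5.444 + 2.778 + 4.000 + 2.778 = 15.000
σ = √15.000 = 3.873 days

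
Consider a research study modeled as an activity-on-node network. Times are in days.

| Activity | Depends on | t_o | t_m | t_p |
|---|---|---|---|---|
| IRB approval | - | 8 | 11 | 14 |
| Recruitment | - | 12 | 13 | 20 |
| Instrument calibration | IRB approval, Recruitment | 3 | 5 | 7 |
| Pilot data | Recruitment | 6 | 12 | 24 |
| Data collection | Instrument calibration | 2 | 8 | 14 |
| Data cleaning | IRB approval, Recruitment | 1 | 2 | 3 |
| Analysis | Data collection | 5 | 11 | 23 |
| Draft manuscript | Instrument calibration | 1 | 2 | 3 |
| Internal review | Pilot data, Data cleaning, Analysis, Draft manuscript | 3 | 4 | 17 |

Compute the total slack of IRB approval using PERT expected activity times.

3 days

te_IRB approval = (8 + 4·11 + 14)/6 = 66/6 = 11
te_Recruitment = (12 + 4·13 + 20)/6 = 84/6 = 14
te_Instrument calibration = (3 + 4·5 + 7)/6 = 30/6 = 5
te_Pilot data = (6 + 4·12 + 24)/6 = 78/6 = 13
te_Data collection = (2 + 4·8 + 14)/6 = 48/6 = 8
te_Data cleaning = (1 + 4·2 + 3)/6 = 12/6 = 2
te_Analysis = (5 + 4·11 + 23)/6 = 72/6 = 12
te_Draft manuscript = (1 + 4·2 + 3)/6 = 12/6 = 2
te_Internal review = (3 + 4·4 + 17)/6 = 36/6 = 6

Forward pass:
ES_IRB approval = 0; EF_IRB approval = 11
ES_Recruitment = 0; EF_Recruitment = 14
ES_Instrument calibration = max(EF_IRB approval=11, EF_Recruitment=14) = 14; EF_Instrument calibration = 14+5 = 19
ES_Pilot data = 14; EF_Pilot data = 14+13 = 27
ES_Data collection = 19; EF_Data collection = 19+8 = 27
ES_Data cleaning = max(EF_IRB approval=11, EF_Recruitment=14) = 14; EF_Data cleaning = 14+2 = 16
ES_Analysis = 27; EF_Analysis = 27+12 = 39
ES_Draft manuscript = 19; EF_Draft manuscript = 19+2 = 21
ES_Internal review = max(EF_Pilot data=27, EF_Data cleaning=16, EF_Analysis=39, EF_Draft manuscript=21) = 39; EF_Internal review = 39+6 = 45
Expected project duration μ = 45 days. Critical path: Recruitment → Instrument calibration → Data collection → Analysis → Internal review.

Backward pass:
LF_Internal review = 45; LS_Internal review = 45−6 = 39
LF_Draft manuscript = LS_Internal review = 39; LS_Draft manuscript = 39−2 = 37
LF_Analysis = LS_Internal review = 39; LS_Analysis = 39−12 = 27
LF_Data cleaning = LS_Internal review = 39; LS_Data cleaning = 39−2 = 37
LF_Data collection = LS_Analysis = 27; LS_Data collection = 27−8 = 19
LF_Pilot data = LS_Internal review = 39; LS_Pilot data = 39−13 = 26
LF_Instrument calibration = min(LS_Data collection=19, LS_Draft manuscript=37) = 19; LS_Instrument calibration = 19−5 = 14
LF_Recruitment = min(LS_Instrument calibration=14, LS_Pilot data=26, LS_Data cleaning=37) = 14; LS_Recruitment = 14−14 = 0
LF_IRB approval = min(LS_Instrument calibration=14, LS_Data cleaning=37) = 14; LS_IRB approval = 14−11 = 3
Slack_IRB approval = LS_IRB approval − ES_IRB approval = 3 − 0 = 3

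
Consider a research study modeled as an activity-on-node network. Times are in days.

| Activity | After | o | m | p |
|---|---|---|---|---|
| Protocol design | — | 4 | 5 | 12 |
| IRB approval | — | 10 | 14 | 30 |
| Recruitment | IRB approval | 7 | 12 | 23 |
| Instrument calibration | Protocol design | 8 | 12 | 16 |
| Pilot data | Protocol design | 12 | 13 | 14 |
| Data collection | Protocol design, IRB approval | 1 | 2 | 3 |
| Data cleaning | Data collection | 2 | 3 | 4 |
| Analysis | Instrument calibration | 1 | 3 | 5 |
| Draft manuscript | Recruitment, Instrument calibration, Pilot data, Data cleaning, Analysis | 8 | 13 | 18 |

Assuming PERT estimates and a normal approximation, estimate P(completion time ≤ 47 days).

0.862

te_Protocol design = (4 + 4·5 + 12)/6 = 36/6 = 6; σ²_Protocol design = ((12−4)/6)² = 1.778
te_IRB approval = (10 + 4·14 + 30)/6 = 96/6 = 16; σ²_IRB approval = ((30−10)/6)² = 11.111
te_Recruitment = (7 + 4·12 + 23)/6 = 78/6 = 13; σ²_Recruitment = ((23−7)/6)² = 7.111
te_Instrument calibration = (8 + 4·12 + 16)/6 = 72/6 = 12; σ²_Instrument calibration = ((16−8)/6)² = 1.778
te_Pilot data = (12 + 4·13 + 14)/6 = 78/6 = 13; σ²_Pilot data = ((14−12)/6)² = 0.111
te_Data collection = (1 + 4·2 + 3)/6 = 12/6 = 2; σ²_Data collection = ((3−1)/6)² = 0.111
te_Data cleaning = (2 + 4·3 + 4)/6 = 18/6 = 3; σ²_Data cleaning = ((4−2)/6)² = 0.111
te_Analysis = (1 + 4·3 + 5)/6 = 18/6 = 3; σ²_Analysis = ((5−1)/6)² = 0.444
te_Draft manuscript = (8 + 4·13 + 18)/6 = 78/6 = 13; σ²_Draft manuscript = ((18−8)/6)² = 2.778

Forward pass:
ES_Protocol design = 0; EF_Protocol design = 6
ES_IRB approval = 0; EF_IRB approval = 16
ES_Recruitment = 16; EF_Recruitment = 16+13 = 29
ES_Instrument calibration = 6; EF_Instrument calibration = 6+12 = 18
ES_Pilot data = 6; EF_Pilot data = 6+13 = 19
ES_Data collection = max(EF_Protocol design=6, EF_IRB approval=16) = 16; EF_Data collection = 16+2 = 18
ES_Data cleaning = 18; EF_Data cleaning = 18+3 = 21
ES_Analysis = 18; EF_Analysis = 18+3 = 21
ES_Draft manuscript = max(EF_Recruitment=29, EF_Instrument calibration=18, EF_Pilot data=19, EF_Data cleaning=21, EF_Analysis=21) = 29; EF_Draft manuscript = 29+13 = 42
Expected project duration μ = 42 days. Critical path: IRB approval → Recruitment → Draft manuscript.

Variance along critical path = 11.111 + 7.111 + 2.778 = 21.000; σ = √21.000 = 4.583 days.
Z = (47 − 42) / 4.583 = 1.091
P(T ≤ 47) = Φ(1.091) ≈ 0.862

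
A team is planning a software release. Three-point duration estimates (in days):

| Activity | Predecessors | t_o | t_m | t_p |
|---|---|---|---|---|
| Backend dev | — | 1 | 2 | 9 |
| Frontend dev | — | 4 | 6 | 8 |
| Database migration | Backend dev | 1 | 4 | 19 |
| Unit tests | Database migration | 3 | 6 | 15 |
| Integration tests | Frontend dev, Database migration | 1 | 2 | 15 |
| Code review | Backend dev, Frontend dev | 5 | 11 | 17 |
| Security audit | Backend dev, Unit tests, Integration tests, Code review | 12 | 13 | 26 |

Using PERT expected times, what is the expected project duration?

32 days

te_Backend dev = (1 + 4·2 + 9)/6 = 18/6 = 3
te_Frontend dev = (4 + 4·6 + 8)/6 = 36/6 = 6
te_Database migration = (1 + 4·4 + 19)/6 = 36/6 = 6
te_Unit tests = (3 + 4·6 + 15)/6 = 42/6 = 7
te_Integration tests = (1 + 4·2 + 15)/6 = 24/6 = 4
te_Code review = (5 + 4·11 + 17)/6 = 66/6 = 11
te_Security audit = (12 + 4·13 + 26)/6 = 90/6 = 15

Forward pass:
ES_Backend dev = 0; EF_Backend dev = 3
ES_Frontend dev = 0; EF_Frontend dev = 6
ES_Database migration = 3; EF_Database migration = 3+6 = 9
ES_Unit tests = 9; EF_Unit tests = 9+7 = 16
ES_Integration tests = max(EF_Frontend dev=6, EF_Database migration=9) = 9; EF_Integration tests = 9+4 = 13
ES_Code review = max(EF_Backend dev=3, EF_Frontend dev=6) = 6; EF_Code review = 6+11 = 17
ES_Security audit = max(EF_Backend dev=3, EF_Unit tests=16, EF_Integration tests=13, EF_Code review=17) = 17; EF_Security audit = 17+15 = 32
Expected project duration μ = 32 days. Critical path: Frontend dev → Code review → Security audit.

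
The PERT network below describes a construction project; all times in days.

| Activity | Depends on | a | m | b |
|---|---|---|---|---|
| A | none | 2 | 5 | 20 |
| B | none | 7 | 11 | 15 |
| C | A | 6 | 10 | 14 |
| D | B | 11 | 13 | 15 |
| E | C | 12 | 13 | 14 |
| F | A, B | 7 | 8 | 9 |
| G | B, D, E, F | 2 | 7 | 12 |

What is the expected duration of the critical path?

te_A = (2 + 4·5 + 20)/6 = 42/6 = 7
te_B = (7 + 4·11 + 15)/6 = 66/6 = 11
te_C = (6 + 4·10 + 14)/6 = 60/6 = 10
te_D = (11 + 4·13 + 15)/6 = 78/6 = 13
te_E = (12 + 4·13 + 14)/6 = 78/6 = 13
te_F = (7 + 4·8 + 9)/6 = 48/6 = 8
te_G = (2 + 4·7 + 12)/6 = 42/6 = 7

Forward pass:
ES_A = 0; EF_A = 7
ES_B = 0; EF_B = 11
ES_C = 7; EF_C = 7+10 = 17
ES_D = 11; EF_D = 11+13 = 24
ES_E = 17; EF_E = 17+13 = 30
ES_F = max(EF_A=7, EF_B=11) = 11; EF_F = 11+8 = 19
ES_G = max(EF_B=11, EF_D=24, EF_E=30, EF_F=19) = 30; EF_G = 30+7 = 37
Expected project duration μ = 37 days. Critical path: A → C → E → G.

37 days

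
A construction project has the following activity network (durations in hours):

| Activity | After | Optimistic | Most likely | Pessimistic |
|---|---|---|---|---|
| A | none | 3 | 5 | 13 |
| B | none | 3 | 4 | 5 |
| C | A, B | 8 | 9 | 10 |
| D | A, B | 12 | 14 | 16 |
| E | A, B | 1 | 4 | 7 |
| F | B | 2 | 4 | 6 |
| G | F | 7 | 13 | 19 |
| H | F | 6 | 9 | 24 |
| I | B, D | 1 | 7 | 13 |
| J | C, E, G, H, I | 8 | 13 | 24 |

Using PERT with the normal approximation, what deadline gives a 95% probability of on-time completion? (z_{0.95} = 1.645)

47.2 hours

te_A = (3 + 4·5 + 13)/6 = 36/6 = 6; σ²_A = ((13−3)/6)² = 2.778
te_B = (3 + 4·4 + 5)/6 = 24/6 = 4; σ²_B = ((5−3)/6)² = 0.111
te_C = (8 + 4·9 + 10)/6 = 54/6 = 9; σ²_C = ((10−8)/6)² = 0.111
te_D = (12 + 4·14 + 16)/6 = 84/6 = 14; σ²_D = ((16−12)/6)² = 0.444
te_E = (1 + 4·4 + 7)/6 = 24/6 = 4; σ²_E = ((7−1)/6)² = 1.000
te_F = (2 + 4·4 + 6)/6 = 24/6 = 4; σ²_F = ((6−2)/6)² = 0.444
te_G = (7 + 4·13 + 19)/6 = 78/6 = 13; σ²_G = ((19−7)/6)² = 4.000
te_H = (6 + 4·9 + 24)/6 = 66/6 = 11; σ²_H = ((24−6)/6)² = 9.000
te_I = (1 + 4·7 + 13)/6 = 42/6 = 7; σ²_I = ((13−1)/6)² = 4.000
te_J = (8 + 4·13 + 24)/6 = 84/6 = 14; σ²_J = ((24−8)/6)² = 7.111

Forward pass:
ES_A = 0; EF_A = 6
ES_B = 0; EF_B = 4
ES_C = max(EF_A=6, EF_B=4) = 6; EF_C = 6+9 = 15
ES_D = max(EF_A=6, EF_B=4) = 6; EF_D = 6+14 = 20
ES_E = max(EF_A=6, EF_B=4) = 6; EF_E = 6+4 = 10
ES_F = 4; EF_F = 4+4 = 8
ES_G = 8; EF_G = 8+13 = 21
ES_H = 8; EF_H = 8+11 = 19
ES_I = max(EF_B=4, EF_D=20) = 20; EF_I = 20+7 = 27
ES_J = max(EF_C=15, EF_E=10, EF_G=21, EF_H=19, EF_I=27) = 27; EF_J = 27+14 = 41
Expected project duration μ = 41 hours. Critical path: A → D → I → J.

Variance along critical path = 2.778 + 0.444 + 4.000 + 7.111 = 14.333; σ = 3.786 hours.
D = μ + z·σ = 41 + 1.645·3.786 = 47.2 hours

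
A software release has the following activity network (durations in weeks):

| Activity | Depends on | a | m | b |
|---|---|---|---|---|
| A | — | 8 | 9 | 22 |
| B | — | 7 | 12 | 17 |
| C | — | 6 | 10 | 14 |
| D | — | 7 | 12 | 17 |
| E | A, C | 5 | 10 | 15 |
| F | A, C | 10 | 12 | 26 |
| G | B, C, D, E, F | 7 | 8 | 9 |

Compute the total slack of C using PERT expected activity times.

te_A = (8 + 4·9 + 22)/6 = 66/6 = 11
te_B = (7 + 4·12 + 17)/6 = 72/6 = 12
te_C = (6 + 4·10 + 14)/6 = 60/6 = 10
te_D = (7 + 4·12 + 17)/6 = 72/6 = 12
te_E = (5 + 4·10 + 15)/6 = 60/6 = 10
te_F = (10 + 4·12 + 26)/6 = 84/6 = 14
te_G = (7 + 4·8 + 9)/6 = 48/6 = 8

Forward pass:
ES_A = 0; EF_A = 11
ES_B = 0; EF_B = 12
ES_C = 0; EF_C = 10
ES_D = 0; EF_D = 12
ES_E = max(EF_A=11, EF_C=10) = 11; EF_E = 11+10 = 21
ES_F = max(EF_A=11, EF_C=10) = 11; EF_F = 11+14 = 25
ES_G = max(EF_B=12, EF_C=10, EF_D=12, EF_E=21, EF_F=25) = 25; EF_G = 25+8 = 33
Expected project duration μ = 33 weeks. Critical path: A → F → G.

Backward pass:
LF_G = 33; LS_G = 33−8 = 25
LF_F = LS_G = 25; LS_F = 25−14 = 11
LF_E = LS_G = 25; LS_E = 25−10 = 15
LF_D = LS_G = 25; LS_D = 25−12 = 13
LF_C = min(LS_E=15, LS_F=11, LS_G=25) = 11; LS_C = 11−10 = 1
LF_B = LS_G = 25; LS_B = 25−12 = 13
LF_A = min(LS_E=15, LS_F=11) = 11; LS_A = 11−11 = 0
Slack_C = LS_C − ES_C = 1 − 0 = 1

1 weeks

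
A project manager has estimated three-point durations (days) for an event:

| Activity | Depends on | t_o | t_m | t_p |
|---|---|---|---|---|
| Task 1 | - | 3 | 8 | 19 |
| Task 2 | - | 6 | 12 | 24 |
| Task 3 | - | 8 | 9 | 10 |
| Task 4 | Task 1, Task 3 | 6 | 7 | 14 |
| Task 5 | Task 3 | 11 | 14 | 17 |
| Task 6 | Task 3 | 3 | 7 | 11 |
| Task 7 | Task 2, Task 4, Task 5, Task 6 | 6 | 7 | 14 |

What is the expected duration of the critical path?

31 days

te_Task 1 = (3 + 4·8 + 19)/6 = 54/6 = 9
te_Task 2 = (6 + 4·12 + 24)/6 = 78/6 = 13
te_Task 3 = (8 + 4·9 + 10)/6 = 54/6 = 9
te_Task 4 = (6 + 4·7 + 14)/6 = 48/6 = 8
te_Task 5 = (11 + 4·14 + 17)/6 = 84/6 = 14
te_Task 6 = (3 + 4·7 + 11)/6 = 42/6 = 7
te_Task 7 = (6 + 4·7 + 14)/6 = 48/6 = 8

Forward pass:
ES_Task 1 = 0; EF_Task 1 = 9
ES_Task 2 = 0; EF_Task 2 = 13
ES_Task 3 = 0; EF_Task 3 = 9
ES_Task 4 = max(EF_Task 1=9, EF_Task 3=9) = 9; EF_Task 4 = 9+8 = 17
ES_Task 5 = 9; EF_Task 5 = 9+14 = 23
ES_Task 6 = 9; EF_Task 6 = 9+7 = 16
ES_Task 7 = max(EF_Task 2=13, EF_Task 4=17, EF_Task 5=23, EF_Task 6=16) = 23; EF_Task 7 = 23+8 = 31
Expected project duration μ = 31 days. Critical path: Task 3 → Task 5 → Task 7.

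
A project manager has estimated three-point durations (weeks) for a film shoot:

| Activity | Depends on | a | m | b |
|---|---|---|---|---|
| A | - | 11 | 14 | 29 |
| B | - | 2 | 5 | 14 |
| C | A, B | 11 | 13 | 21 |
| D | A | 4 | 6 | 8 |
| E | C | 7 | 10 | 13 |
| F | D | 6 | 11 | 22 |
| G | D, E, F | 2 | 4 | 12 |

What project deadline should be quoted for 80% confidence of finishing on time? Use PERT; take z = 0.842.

48.3 weeks

te_A = (11 + 4·14 + 29)/6 = 96/6 = 16; σ²_A = ((29−11)/6)² = 9.000
te_B = (2 + 4·5 + 14)/6 = 36/6 = 6; σ²_B = ((14−2)/6)² = 4.000
te_C = (11 + 4·13 + 21)/6 = 84/6 = 14; σ²_C = ((21−11)/6)² = 2.778
te_D = (4 + 4·6 + 8)/6 = 36/6 = 6; σ²_D = ((8−4)/6)² = 0.444
te_E = (7 + 4·10 + 13)/6 = 60/6 = 10; σ²_E = ((13−7)/6)² = 1.000
te_F = (6 + 4·11 + 22)/6 = 72/6 = 12; σ²_F = ((22−6)/6)² = 7.111
te_G = (2 + 4·4 + 12)/6 = 30/6 = 5; σ²_G = ((12−2)/6)² = 2.778

Forward pass:
ES_A = 0; EF_A = 16
ES_B = 0; EF_B = 6
ES_C = max(EF_A=16, EF_B=6) = 16; EF_C = 16+14 = 30
ES_D = 16; EF_D = 16+6 = 22
ES_E = 30; EF_E = 30+10 = 40
ES_F = 22; EF_F = 22+12 = 34
ES_G = max(EF_D=22, EF_E=40, EF_F=34) = 40; EF_G = 40+5 = 45
Expected project duration μ = 45 weeks. Critical path: A → C → E → G.

Variance along critical path = 9.000 + 2.778 + 1.000 + 2.778 = 15.556; σ = 3.944 weeks.
D = μ + z·σ = 45 + 0.842·3.944 = 48.3 weeks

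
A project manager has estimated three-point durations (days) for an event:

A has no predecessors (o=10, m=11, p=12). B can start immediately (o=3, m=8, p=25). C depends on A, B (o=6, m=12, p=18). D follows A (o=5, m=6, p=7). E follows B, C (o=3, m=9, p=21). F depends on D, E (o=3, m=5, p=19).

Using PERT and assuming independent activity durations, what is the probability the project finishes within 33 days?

0.060

te_A = (10 + 4·11 + 12)/6 = 66/6 = 11; σ²_A = ((12−10)/6)² = 0.111
te_B = (3 + 4·8 + 25)/6 = 60/6 = 10; σ²_B = ((25−3)/6)² = 13.444
te_C = (6 + 4·12 + 18)/6 = 72/6 = 12; σ²_C = ((18−6)/6)² = 4.000
te_D = (5 + 4·6 + 7)/6 = 36/6 = 6; σ²_D = ((7−5)/6)² = 0.111
te_E = (3 + 4·9 + 21)/6 = 60/6 = 10; σ²_E = ((21−3)/6)² = 9.000
te_F = (3 + 4·5 + 19)/6 = 42/6 = 7; σ²_F = ((19−3)/6)² = 7.111

Forward pass:
ES_A = 0; EF_A = 11
ES_B = 0; EF_B = 10
ES_C = max(EF_A=11, EF_B=10) = 11; EF_C = 11+12 = 23
ES_D = 11; EF_D = 11+6 = 17
ES_E = max(EF_B=10, EF_C=23) = 23; EF_E = 23+10 = 33
ES_F = max(EF_D=17, EF_E=33) = 33; EF_F = 33+7 = 40
Expected project duration μ = 40 days. Critical path: A → C → E → F.

Variance along critical path = 0.111 + 4.000 + 9.000 + 7.111 = 20.222; σ = √20.222 = 4.497 days.
Z = (33 − 40) / 4.497 = -1.557
P(T ≤ 33) = Φ(-1.557) ≈ 0.060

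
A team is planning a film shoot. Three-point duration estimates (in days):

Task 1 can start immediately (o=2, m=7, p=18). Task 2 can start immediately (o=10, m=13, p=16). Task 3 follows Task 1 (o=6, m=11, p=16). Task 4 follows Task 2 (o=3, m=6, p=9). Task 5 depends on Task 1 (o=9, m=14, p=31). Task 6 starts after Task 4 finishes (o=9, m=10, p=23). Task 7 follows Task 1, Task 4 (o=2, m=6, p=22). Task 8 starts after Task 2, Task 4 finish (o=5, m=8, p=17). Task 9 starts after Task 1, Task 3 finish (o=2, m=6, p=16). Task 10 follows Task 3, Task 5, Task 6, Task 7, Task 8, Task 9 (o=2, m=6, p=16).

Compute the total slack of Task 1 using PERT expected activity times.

5 days

te_Task 1 = (2 + 4·7 + 18)/6 = 48/6 = 8
te_Task 2 = (10 + 4·13 + 16)/6 = 78/6 = 13
te_Task 3 = (6 + 4·11 + 16)/6 = 66/6 = 11
te_Task 4 = (3 + 4·6 + 9)/6 = 36/6 = 6
te_Task 5 = (9 + 4·14 + 31)/6 = 96/6 = 16
te_Task 6 = (9 + 4·10 + 23)/6 = 72/6 = 12
te_Task 7 = (2 + 4·6 + 22)/6 = 48/6 = 8
te_Task 8 = (5 + 4·8 + 17)/6 = 54/6 = 9
te_Task 9 = (2 + 4·6 + 16)/6 = 42/6 = 7
te_Task 10 = (2 + 4·6 + 16)/6 = 42/6 = 7

Forward pass:
ES_Task 1 = 0; EF_Task 1 = 8
ES_Task 2 = 0; EF_Task 2 = 13
ES_Task 3 = 8; EF_Task 3 = 8+11 = 19
ES_Task 4 = 13; EF_Task 4 = 13+6 = 19
ES_Task 5 = 8; EF_Task 5 = 8+16 = 24
ES_Task 6 = 19; EF_Task 6 = 19+12 = 31
ES_Task 7 = max(EF_Task 1=8, EF_Task 4=19) = 19; EF_Task 7 = 19+8 = 27
ES_Task 8 = max(EF_Task 2=13, EF_Task 4=19) = 19; EF_Task 8 = 19+9 = 28
ES_Task 9 = max(EF_Task 1=8, EF_Task 3=19) = 19; EF_Task 9 = 19+7 = 26
ES_Task 10 = max(EF_Task 3=19, EF_Task 5=24, EF_Task 6=31, EF_Task 7=27, EF_Task 8=28, EF_Task 9=26) = 31; EF_Task 10 = 31+7 = 38
Expected project duration μ = 38 days. Critical path: Task 2 → Task 4 → Task 6 → Task 10.

Backward pass:
LF_Task 10 = 38; LS_Task 10 = 38−7 = 31
LF_Task 9 = LS_Task 10 = 31; LS_Task 9 = 31−7 = 24
LF_Task 8 = LS_Task 10 = 31; LS_Task 8 = 31−9 = 22
LF_Task 7 = LS_Task 10 = 31; LS_Task 7 = 31−8 = 23
LF_Task 6 = LS_Task 10 = 31; LS_Task 6 = 31−12 = 19
LF_Task 5 = LS_Task 10 = 31; LS_Task 5 = 31−16 = 15
LF_Task 4 = min(LS_Task 6=19, LS_Task 7=23, LS_Task 8=22) = 19; LS_Task 4 = 19−6 = 13
LF_Task 3 = min(LS_Task 9=24, LS_Task 10=31) = 24; LS_Task 3 = 24−11 = 13
LF_Task 2 = min(LS_Task 4=13, LS_Task 8=22) = 13; LS_Task 2 = 13−13 = 0
LF_Task 1 = min(LS_Task 3=13, LS_Task 5=15, LS_Task 7=23, LS_Task 9=24) = 13; LS_Task 1 = 13−8 = 5
Slack_Task 1 = LS_Task 1 − ES_Task 1 = 5 − 0 = 5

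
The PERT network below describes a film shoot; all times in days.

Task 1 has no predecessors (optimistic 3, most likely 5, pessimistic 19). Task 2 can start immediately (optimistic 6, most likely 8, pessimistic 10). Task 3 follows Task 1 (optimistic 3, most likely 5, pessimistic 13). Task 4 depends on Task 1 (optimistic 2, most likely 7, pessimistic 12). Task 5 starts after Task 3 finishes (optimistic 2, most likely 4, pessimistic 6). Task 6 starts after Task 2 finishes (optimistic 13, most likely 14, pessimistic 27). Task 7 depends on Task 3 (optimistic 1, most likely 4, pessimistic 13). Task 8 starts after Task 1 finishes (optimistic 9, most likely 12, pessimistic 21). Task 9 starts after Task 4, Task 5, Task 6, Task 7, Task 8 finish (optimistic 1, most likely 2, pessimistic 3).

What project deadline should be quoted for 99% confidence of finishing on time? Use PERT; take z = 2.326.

31.7 days

te_Task 1 = (3 + 4·5 + 19)/6 = 42/6 = 7; σ²_Task 1 = ((19−3)/6)² = 7.111
te_Task 2 = (6 + 4·8 + 10)/6 = 48/6 = 8; σ²_Task 2 = ((10−6)/6)² = 0.444
te_Task 3 = (3 + 4·5 + 13)/6 = 36/6 = 6; σ²_Task 3 = ((13−3)/6)² = 2.778
te_Task 4 = (2 + 4·7 + 12)/6 = 42/6 = 7; σ²_Task 4 = ((12−2)/6)² = 2.778
te_Task 5 = (2 + 4·4 + 6)/6 = 24/6 = 4; σ²_Task 5 = ((6−2)/6)² = 0.444
te_Task 6 = (13 + 4·14 + 27)/6 = 96/6 = 16; σ²_Task 6 = ((27−13)/6)² = 5.444
te_Task 7 = (1 + 4·4 + 13)/6 = 30/6 = 5; σ²_Task 7 = ((13−1)/6)² = 4.000
te_Task 8 = (9 + 4·12 + 21)/6 = 78/6 = 13; σ²_Task 8 = ((21−9)/6)² = 4.000
te_Task 9 = (1 + 4·2 + 3)/6 = 12/6 = 2; σ²_Task 9 = ((3−1)/6)² = 0.111

Forward pass:
ES_Task 1 = 0; EF_Task 1 = 7
ES_Task 2 = 0; EF_Task 2 = 8
ES_Task 3 = 7; EF_Task 3 = 7+6 = 13
ES_Task 4 = 7; EF_Task 4 = 7+7 = 14
ES_Task 5 = 13; EF_Task 5 = 13+4 = 17
ES_Task 6 = 8; EF_Task 6 = 8+16 = 24
ES_Task 7 = 13; EF_Task 7 = 13+5 = 18
ES_Task 8 = 7; EF_Task 8 = 7+13 = 20
ES_Task 9 = max(EF_Task 4=14, EF_Task 5=17, EF_Task 6=24, EF_Task 7=18, EF_Task 8=20) = 24; EF_Task 9 = 24+2 = 26
Expected project duration μ = 26 days. Critical path: Task 2 → Task 6 → Task 9.

Variance along critical path = 0.444 + 5.444 + 0.111 = 6.000; σ = 2.449 days.
D = μ + z·σ = 26 + 2.326·2.449 = 31.7 days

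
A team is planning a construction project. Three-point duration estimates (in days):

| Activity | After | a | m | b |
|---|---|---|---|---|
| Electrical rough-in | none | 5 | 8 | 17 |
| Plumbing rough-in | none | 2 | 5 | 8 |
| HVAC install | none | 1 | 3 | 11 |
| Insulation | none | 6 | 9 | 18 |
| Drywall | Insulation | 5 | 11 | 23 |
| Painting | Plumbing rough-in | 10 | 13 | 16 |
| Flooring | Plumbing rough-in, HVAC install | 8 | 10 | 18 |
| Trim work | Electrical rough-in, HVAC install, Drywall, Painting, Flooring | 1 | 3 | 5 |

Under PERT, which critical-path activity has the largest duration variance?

te_Electrical rough-in = (5 + 4·8 + 17)/6 = 54/6 = 9; σ²_Electrical rough-in = ((17−5)/6)² = 4.000
te_Plumbing rough-in = (2 + 4·5 + 8)/6 = 30/6 = 5; σ²_Plumbing rough-in = ((8−2)/6)² = 1.000
te_HVAC install = (1 + 4·3 + 11)/6 = 24/6 = 4; σ²_HVAC install = ((11−1)/6)² = 2.778
te_Insulation = (6 + 4·9 + 18)/6 = 60/6 = 10; σ²_Insulation = ((18−6)/6)² = 4.000
te_Drywall = (5 + 4·11 + 23)/6 = 72/6 = 12; σ²_Drywall = ((23−5)/6)² = 9.000
te_Painting = (10 + 4·13 + 16)/6 = 78/6 = 13; σ²_Painting = ((16−10)/6)² = 1.000
te_Flooring = (8 + 4·10 + 18)/6 = 66/6 = 11; σ²_Flooring = ((18−8)/6)² = 2.778
te_Trim work = (1 + 4·3 + 5)/6 = 18/6 = 3; σ²_Trim work = ((5−1)/6)² = 0.444

Forward pass:
ES_Electrical rough-in = 0; EF_Electrical rough-in = 9
ES_Plumbing rough-in = 0; EF_Plumbing rough-in = 5
ES_HVAC install = 0; EF_HVAC install = 4
ES_Insulation = 0; EF_Insulation = 10
ES_Drywall = 10; EF_Drywall = 10+12 = 22
ES_Painting = 5; EF_Painting = 5+13 = 18
ES_Flooring = max(EF_Plumbing rough-in=5, EF_HVAC install=4) = 5; EF_Flooring = 5+11 = 16
ES_Trim work = max(EF_Electrical rough-in=9, EF_HVAC install=4, EF_Drywall=22, EF_Painting=18, EF_Flooring=16) = 22; EF_Trim work = 22+3 = 25
Expected project duration μ = 25 days. Critical path: Insulation → Drywall → Trim work.

Variances on critical path: σ²_Insulation=4.000, σ²_Drywall=9.000, σ²_Trim work=0.444.
Largest is σ²_Drywall = 9.000.

Drywall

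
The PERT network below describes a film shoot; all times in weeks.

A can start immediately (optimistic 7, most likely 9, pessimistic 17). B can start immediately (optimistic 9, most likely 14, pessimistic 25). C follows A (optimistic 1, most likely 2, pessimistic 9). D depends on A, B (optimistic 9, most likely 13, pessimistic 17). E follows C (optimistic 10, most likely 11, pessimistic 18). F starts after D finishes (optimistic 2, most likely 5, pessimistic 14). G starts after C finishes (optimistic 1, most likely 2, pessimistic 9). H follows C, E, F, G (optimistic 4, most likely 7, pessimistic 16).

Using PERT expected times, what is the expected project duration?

te_A = (7 + 4·9 + 17)/6 = 60/6 = 10
te_B = (9 + 4·14 + 25)/6 = 90/6 = 15
te_C = (1 + 4·2 + 9)/6 = 18/6 = 3
te_D = (9 + 4·13 + 17)/6 = 78/6 = 13
te_E = (10 + 4·11 + 18)/6 = 72/6 = 12
te_F = (2 + 4·5 + 14)/6 = 36/6 = 6
te_G = (1 + 4·2 + 9)/6 = 18/6 = 3
te_H = (4 + 4·7 + 16)/6 = 48/6 = 8

Forward pass:
ES_A = 0; EF_A = 10
ES_B = 0; EF_B = 15
ES_C = 10; EF_C = 10+3 = 13
ES_D = max(EF_A=10, EF_B=15) = 15; EF_D = 15+13 = 28
ES_E = 13; EF_E = 13+12 = 25
ES_F = 28; EF_F = 28+6 = 34
ES_G = 13; EF_G = 13+3 = 16
ES_H = max(EF_C=13, EF_E=25, EF_F=34, EF_G=16) = 34; EF_H = 34+8 = 42
Expected project duration μ = 42 weeks. Critical path: B → D → F → H.

42 weeks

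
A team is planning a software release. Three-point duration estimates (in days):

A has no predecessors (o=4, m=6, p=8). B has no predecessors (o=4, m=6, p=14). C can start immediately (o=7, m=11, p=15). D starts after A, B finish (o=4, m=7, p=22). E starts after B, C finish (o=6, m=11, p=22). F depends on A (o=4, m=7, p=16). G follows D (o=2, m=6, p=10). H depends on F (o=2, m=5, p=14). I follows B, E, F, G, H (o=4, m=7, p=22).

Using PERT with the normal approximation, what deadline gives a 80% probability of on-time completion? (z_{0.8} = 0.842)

te_A = (4 + 4·6 + 8)/6 = 36/6 = 6; σ²_A = ((8−4)/6)² = 0.444
te_B = (4 + 4·6 + 14)/6 = 42/6 = 7; σ²_B = ((14−4)/6)² = 2.778
te_C = (7 + 4·11 + 15)/6 = 66/6 = 11; σ²_C = ((15−7)/6)² = 1.778
te_D = (4 + 4·7 + 22)/6 = 54/6 = 9; σ²_D = ((22−4)/6)² = 9.000
te_E = (6 + 4·11 + 22)/6 = 72/6 = 12; σ²_E = ((22−6)/6)² = 7.111
te_F = (4 + 4·7 + 16)/6 = 48/6 = 8; σ²_F = ((16−4)/6)² = 4.000
te_G = (2 + 4·6 + 10)/6 = 36/6 = 6; σ²_G = ((10−2)/6)² = 1.778
te_H = (2 + 4·5 + 14)/6 = 36/6 = 6; σ²_H = ((14−2)/6)² = 4.000
te_I = (4 + 4·7 + 22)/6 = 54/6 = 9; σ²_I = ((22−4)/6)² = 9.000

Forward pass:
ES_A = 0; EF_A = 6
ES_B = 0; EF_B = 7
ES_C = 0; EF_C = 11
ES_D = max(EF_A=6, EF_B=7) = 7; EF_D = 7+9 = 16
ES_E = max(EF_B=7, EF_C=11) = 11; EF_E = 11+12 = 23
ES_F = 6; EF_F = 6+8 = 14
ES_G = 16; EF_G = 16+6 = 22
ES_H = 14; EF_H = 14+6 = 20
ES_I = max(EF_B=7, EF_E=23, EF_F=14, EF_G=22, EF_H=20) = 23; EF_I = 23+9 = 32
Expected project duration μ = 32 days. Critical path: C → E → I.

Variance along critical path = 1.778 + 7.111 + 9.000 = 17.889; σ = 4.230 days.
D = μ + z·σ = 32 + 0.842·4.230 = 35.6 days

35.6 days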